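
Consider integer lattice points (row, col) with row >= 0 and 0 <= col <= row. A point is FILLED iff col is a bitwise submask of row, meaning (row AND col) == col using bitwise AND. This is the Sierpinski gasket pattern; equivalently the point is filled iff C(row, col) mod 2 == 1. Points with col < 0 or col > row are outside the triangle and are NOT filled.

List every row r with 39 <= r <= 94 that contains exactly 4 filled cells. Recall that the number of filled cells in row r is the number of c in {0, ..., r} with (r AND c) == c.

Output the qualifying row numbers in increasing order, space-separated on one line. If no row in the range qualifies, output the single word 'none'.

Answer: 40 48 65 66 68 72 80

Derivation:
Row r has 2^popcount(r) filled cells, so we need popcount(r) = log2(4) = 2.
Scan r = 39..94 and keep those with exactly 2 one-bits:
r=39=100111 popcount=4 -> skip
r=40=101000 popcount=2 -> KEEP
r=41=101001 popcount=3 -> skip
r=42=101010 popcount=3 -> skip
r=43=101011 popcount=4 -> skip
r=44=101100 popcount=3 -> skip
r=45=101101 popcount=4 -> skip
r=46=101110 popcount=4 -> skip
r=47=101111 popcount=5 -> skip
r=48=110000 popcount=2 -> KEEP
r=49=110001 popcount=3 -> skip
r=50=110010 popcount=3 -> skip
r=51=110011 popcount=4 -> skip
r=52=110100 popcount=3 -> skip
r=53=110101 popcount=4 -> skip
r=54=110110 popcount=4 -> skip
r=55=110111 popcount=5 -> skip
r=56=111000 popcount=3 -> skip
r=57=111001 popcount=4 -> skip
r=58=111010 popcount=4 -> skip
r=59=111011 popcount=5 -> skip
r=60=111100 popcount=4 -> skip
r=61=111101 popcount=5 -> skip
r=62=111110 popcount=5 -> skip
r=63=111111 popcount=6 -> skip
r=64=1000000 popcount=1 -> skip
r=65=1000001 popcount=2 -> KEEP
r=66=1000010 popcount=2 -> KEEP
r=67=1000011 popcount=3 -> skip
r=68=1000100 popcount=2 -> KEEP
r=69=1000101 popcount=3 -> skip
r=70=1000110 popcount=3 -> skip
r=71=1000111 popcount=4 -> skip
r=72=1001000 popcount=2 -> KEEP
r=73=1001001 popcount=3 -> skip
r=74=1001010 popcount=3 -> skip
r=75=1001011 popcount=4 -> skip
r=76=1001100 popcount=3 -> skip
r=77=1001101 popcount=4 -> skip
r=78=1001110 popcount=4 -> skip
r=79=1001111 popcount=5 -> skip
r=80=1010000 popcount=2 -> KEEP
r=81=1010001 popcount=3 -> skip
r=82=1010010 popcount=3 -> skip
r=83=1010011 popcount=4 -> skip
r=84=1010100 popcount=3 -> skip
r=85=1010101 popcount=4 -> skip
r=86=1010110 popcount=4 -> skip
r=87=1010111 popcount=5 -> skip
r=88=1011000 popcount=3 -> skip
r=89=1011001 popcount=4 -> skip
r=90=1011010 popcount=4 -> skip
r=91=1011011 popcount=5 -> skip
r=92=1011100 popcount=4 -> skip
r=93=1011101 popcount=5 -> skip
r=94=1011110 popcount=5 -> skip
Kept rows: 40 48 65 66 68 72 80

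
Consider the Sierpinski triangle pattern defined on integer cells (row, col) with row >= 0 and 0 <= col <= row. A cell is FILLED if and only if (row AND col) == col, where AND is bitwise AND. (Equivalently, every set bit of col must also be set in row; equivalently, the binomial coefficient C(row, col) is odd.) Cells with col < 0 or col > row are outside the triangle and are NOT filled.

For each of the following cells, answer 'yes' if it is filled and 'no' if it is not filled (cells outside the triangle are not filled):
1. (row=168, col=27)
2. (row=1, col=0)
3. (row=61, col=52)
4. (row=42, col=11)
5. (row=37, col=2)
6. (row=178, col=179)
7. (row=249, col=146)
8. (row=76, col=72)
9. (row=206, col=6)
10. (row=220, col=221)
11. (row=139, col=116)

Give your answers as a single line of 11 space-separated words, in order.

Answer: no yes yes no no no no yes yes no no

Derivation:
(168,27): row=0b10101000, col=0b11011, row AND col = 0b1000 = 8; 8 != 27 -> empty
(1,0): row=0b1, col=0b0, row AND col = 0b0 = 0; 0 == 0 -> filled
(61,52): row=0b111101, col=0b110100, row AND col = 0b110100 = 52; 52 == 52 -> filled
(42,11): row=0b101010, col=0b1011, row AND col = 0b1010 = 10; 10 != 11 -> empty
(37,2): row=0b100101, col=0b10, row AND col = 0b0 = 0; 0 != 2 -> empty
(178,179): col outside [0, 178] -> not filled
(249,146): row=0b11111001, col=0b10010010, row AND col = 0b10010000 = 144; 144 != 146 -> empty
(76,72): row=0b1001100, col=0b1001000, row AND col = 0b1001000 = 72; 72 == 72 -> filled
(206,6): row=0b11001110, col=0b110, row AND col = 0b110 = 6; 6 == 6 -> filled
(220,221): col outside [0, 220] -> not filled
(139,116): row=0b10001011, col=0b1110100, row AND col = 0b0 = 0; 0 != 116 -> empty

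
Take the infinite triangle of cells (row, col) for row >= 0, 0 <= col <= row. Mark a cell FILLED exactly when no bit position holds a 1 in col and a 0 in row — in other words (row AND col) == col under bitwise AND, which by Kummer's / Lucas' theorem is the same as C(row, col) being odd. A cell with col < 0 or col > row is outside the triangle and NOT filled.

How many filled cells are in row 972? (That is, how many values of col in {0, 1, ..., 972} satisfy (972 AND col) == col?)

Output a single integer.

972 in binary = 1111001100
popcount(972) = number of 1-bits in 1111001100 = 6
A col c satisfies (972 AND c) == c iff every set bit of c is also set in 972; each of the 6 set bits of 972 can independently be on or off in c.
count = 2^6 = 64

Answer: 64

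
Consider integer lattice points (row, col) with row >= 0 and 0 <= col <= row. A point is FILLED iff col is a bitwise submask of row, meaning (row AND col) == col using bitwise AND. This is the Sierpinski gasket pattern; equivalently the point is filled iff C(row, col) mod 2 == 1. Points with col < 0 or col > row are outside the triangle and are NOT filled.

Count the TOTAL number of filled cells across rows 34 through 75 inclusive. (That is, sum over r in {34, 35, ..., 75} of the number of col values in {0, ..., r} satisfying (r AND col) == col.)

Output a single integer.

Answer: 570

Derivation:
r34=100010 pc2: +4 =4
r35=100011 pc3: +8 =12
r36=100100 pc2: +4 =16
r37=100101 pc3: +8 =24
r38=100110 pc3: +8 =32
r39=100111 pc4: +16 =48
r40=101000 pc2: +4 =52
r41=101001 pc3: +8 =60
r42=101010 pc3: +8 =68
r43=101011 pc4: +16 =84
r44=101100 pc3: +8 =92
r45=101101 pc4: +16 =108
r46=101110 pc4: +16 =124
r47=101111 pc5: +32 =156
r48=110000 pc2: +4 =160
r49=110001 pc3: +8 =168
r50=110010 pc3: +8 =176
r51=110011 pc4: +16 =192
r52=110100 pc3: +8 =200
r53=110101 pc4: +16 =216
r54=110110 pc4: +16 =232
r55=110111 pc5: +32 =264
r56=111000 pc3: +8 =272
r57=111001 pc4: +16 =288
r58=111010 pc4: +16 =304
r59=111011 pc5: +32 =336
r60=111100 pc4: +16 =352
r61=111101 pc5: +32 =384
r62=111110 pc5: +32 =416
r63=111111 pc6: +64 =480
r64=1000000 pc1: +2 =482
r65=1000001 pc2: +4 =486
r66=1000010 pc2: +4 =490
r67=1000011 pc3: +8 =498
r68=1000100 pc2: +4 =502
r69=1000101 pc3: +8 =510
r70=1000110 pc3: +8 =518
r71=1000111 pc4: +16 =534
r72=1001000 pc2: +4 =538
r73=1001001 pc3: +8 =546
r74=1001010 pc3: +8 =554
r75=1001011 pc4: +16 =570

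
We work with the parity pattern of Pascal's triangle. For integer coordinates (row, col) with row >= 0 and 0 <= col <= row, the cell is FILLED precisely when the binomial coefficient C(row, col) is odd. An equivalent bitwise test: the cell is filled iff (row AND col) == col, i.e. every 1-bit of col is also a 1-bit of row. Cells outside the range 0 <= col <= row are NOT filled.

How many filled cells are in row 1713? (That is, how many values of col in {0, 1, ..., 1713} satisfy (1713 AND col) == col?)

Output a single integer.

Answer: 64

Derivation:
1713 in binary = 11010110001
popcount(1713) = number of 1-bits in 11010110001 = 6
A col c satisfies (1713 AND c) == c iff every set bit of c is also set in 1713; each of the 6 set bits of 1713 can independently be on or off in c.
count = 2^6 = 64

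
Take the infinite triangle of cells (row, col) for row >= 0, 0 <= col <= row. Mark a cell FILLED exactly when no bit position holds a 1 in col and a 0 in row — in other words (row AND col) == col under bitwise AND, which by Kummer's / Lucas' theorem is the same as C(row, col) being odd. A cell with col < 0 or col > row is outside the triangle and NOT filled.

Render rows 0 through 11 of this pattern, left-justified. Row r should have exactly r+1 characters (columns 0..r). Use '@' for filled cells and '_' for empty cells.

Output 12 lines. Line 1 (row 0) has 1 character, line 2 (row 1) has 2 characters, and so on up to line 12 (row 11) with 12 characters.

r0=0: @
r1=1: @@
r2=10: @_@
r3=11: @@@@
r4=100: @___@
r5=101: @@__@@
r6=110: @_@_@_@
r7=111: @@@@@@@@
r8=1000: @_______@
r9=1001: @@______@@
r10=1010: @_@_____@_@
r11=1011: @@@@____@@@@

Answer: @
@@
@_@
@@@@
@___@
@@__@@
@_@_@_@
@@@@@@@@
@_______@
@@______@@
@_@_____@_@
@@@@____@@@@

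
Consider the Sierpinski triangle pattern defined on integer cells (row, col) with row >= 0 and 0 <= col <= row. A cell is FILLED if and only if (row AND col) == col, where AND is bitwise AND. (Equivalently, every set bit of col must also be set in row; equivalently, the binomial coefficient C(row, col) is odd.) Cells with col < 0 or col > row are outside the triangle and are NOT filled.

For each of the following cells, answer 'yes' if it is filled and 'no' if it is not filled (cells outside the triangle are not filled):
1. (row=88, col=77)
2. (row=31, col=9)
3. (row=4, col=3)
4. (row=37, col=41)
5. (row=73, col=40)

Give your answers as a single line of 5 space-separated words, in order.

Answer: no yes no no no

Derivation:
(88,77): row=0b1011000, col=0b1001101, row AND col = 0b1001000 = 72; 72 != 77 -> empty
(31,9): row=0b11111, col=0b1001, row AND col = 0b1001 = 9; 9 == 9 -> filled
(4,3): row=0b100, col=0b11, row AND col = 0b0 = 0; 0 != 3 -> empty
(37,41): col outside [0, 37] -> not filled
(73,40): row=0b1001001, col=0b101000, row AND col = 0b1000 = 8; 8 != 40 -> empty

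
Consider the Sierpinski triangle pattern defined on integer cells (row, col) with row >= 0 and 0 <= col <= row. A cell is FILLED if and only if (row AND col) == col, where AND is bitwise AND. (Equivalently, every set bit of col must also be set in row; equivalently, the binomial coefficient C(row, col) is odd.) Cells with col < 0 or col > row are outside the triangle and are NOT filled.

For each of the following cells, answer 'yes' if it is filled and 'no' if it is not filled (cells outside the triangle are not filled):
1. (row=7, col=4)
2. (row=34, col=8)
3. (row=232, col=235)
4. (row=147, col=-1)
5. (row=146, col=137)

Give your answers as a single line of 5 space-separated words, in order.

(7,4): row=0b111, col=0b100, row AND col = 0b100 = 4; 4 == 4 -> filled
(34,8): row=0b100010, col=0b1000, row AND col = 0b0 = 0; 0 != 8 -> empty
(232,235): col outside [0, 232] -> not filled
(147,-1): col outside [0, 147] -> not filled
(146,137): row=0b10010010, col=0b10001001, row AND col = 0b10000000 = 128; 128 != 137 -> empty

Answer: yes no no no no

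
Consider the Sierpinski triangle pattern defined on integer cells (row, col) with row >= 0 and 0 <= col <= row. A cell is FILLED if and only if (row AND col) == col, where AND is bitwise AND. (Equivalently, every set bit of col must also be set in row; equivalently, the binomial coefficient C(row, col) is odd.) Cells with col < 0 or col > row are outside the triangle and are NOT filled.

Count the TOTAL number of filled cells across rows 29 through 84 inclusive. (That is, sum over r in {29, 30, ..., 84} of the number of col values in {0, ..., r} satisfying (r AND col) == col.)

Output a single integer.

Answer: 756

Derivation:
r29=11101 pc4: +16 =16
r30=11110 pc4: +16 =32
r31=11111 pc5: +32 =64
r32=100000 pc1: +2 =66
r33=100001 pc2: +4 =70
r34=100010 pc2: +4 =74
r35=100011 pc3: +8 =82
r36=100100 pc2: +4 =86
r37=100101 pc3: +8 =94
r38=100110 pc3: +8 =102
r39=100111 pc4: +16 =118
r40=101000 pc2: +4 =122
r41=101001 pc3: +8 =130
r42=101010 pc3: +8 =138
r43=101011 pc4: +16 =154
r44=101100 pc3: +8 =162
r45=101101 pc4: +16 =178
r46=101110 pc4: +16 =194
r47=101111 pc5: +32 =226
r48=110000 pc2: +4 =230
r49=110001 pc3: +8 =238
r50=110010 pc3: +8 =246
r51=110011 pc4: +16 =262
r52=110100 pc3: +8 =270
r53=110101 pc4: +16 =286
r54=110110 pc4: +16 =302
r55=110111 pc5: +32 =334
r56=111000 pc3: +8 =342
r57=111001 pc4: +16 =358
r58=111010 pc4: +16 =374
r59=111011 pc5: +32 =406
r60=111100 pc4: +16 =422
r61=111101 pc5: +32 =454
r62=111110 pc5: +32 =486
r63=111111 pc6: +64 =550
r64=1000000 pc1: +2 =552
r65=1000001 pc2: +4 =556
r66=1000010 pc2: +4 =560
r67=1000011 pc3: +8 =568
r68=1000100 pc2: +4 =572
r69=1000101 pc3: +8 =580
r70=1000110 pc3: +8 =588
r71=1000111 pc4: +16 =604
r72=1001000 pc2: +4 =608
r73=1001001 pc3: +8 =616
r74=1001010 pc3: +8 =624
r75=1001011 pc4: +16 =640
r76=1001100 pc3: +8 =648
r77=1001101 pc4: +16 =664
r78=1001110 pc4: +16 =680
r79=1001111 pc5: +32 =712
r80=1010000 pc2: +4 =716
r81=1010001 pc3: +8 =724
r82=1010010 pc3: +8 =732
r83=1010011 pc4: +16 =748
r84=1010100 pc3: +8 =756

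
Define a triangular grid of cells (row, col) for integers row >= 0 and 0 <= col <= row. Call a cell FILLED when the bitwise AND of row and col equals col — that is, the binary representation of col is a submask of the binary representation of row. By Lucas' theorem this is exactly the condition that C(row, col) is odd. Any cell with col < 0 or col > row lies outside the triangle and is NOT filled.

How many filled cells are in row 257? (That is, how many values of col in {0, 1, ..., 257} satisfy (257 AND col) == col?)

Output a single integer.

Answer: 4

Derivation:
257 in binary = 100000001
popcount(257) = number of 1-bits in 100000001 = 2
A col c satisfies (257 AND c) == c iff every set bit of c is also set in 257; each of the 2 set bits of 257 can independently be on or off in c.
count = 2^2 = 4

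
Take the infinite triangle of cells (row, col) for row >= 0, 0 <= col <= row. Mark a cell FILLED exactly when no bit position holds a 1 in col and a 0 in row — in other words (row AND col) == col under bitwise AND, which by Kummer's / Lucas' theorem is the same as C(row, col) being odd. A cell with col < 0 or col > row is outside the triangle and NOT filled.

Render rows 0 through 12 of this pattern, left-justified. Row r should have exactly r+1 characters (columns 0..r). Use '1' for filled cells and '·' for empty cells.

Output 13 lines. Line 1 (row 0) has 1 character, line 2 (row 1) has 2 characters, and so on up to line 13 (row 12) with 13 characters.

r0=0: 1
r1=1: 11
r2=10: 1·1
r3=11: 1111
r4=100: 1···1
r5=101: 11··11
r6=110: 1·1·1·1
r7=111: 11111111
r8=1000: 1·······1
r9=1001: 11······11
r10=1010: 1·1·····1·1
r11=1011: 1111····1111
r12=1100: 1···1···1···1

Answer: 1
11
1·1
1111
1···1
11··11
1·1·1·1
11111111
1·······1
11······11
1·1·····1·1
1111····1111
1···1···1···1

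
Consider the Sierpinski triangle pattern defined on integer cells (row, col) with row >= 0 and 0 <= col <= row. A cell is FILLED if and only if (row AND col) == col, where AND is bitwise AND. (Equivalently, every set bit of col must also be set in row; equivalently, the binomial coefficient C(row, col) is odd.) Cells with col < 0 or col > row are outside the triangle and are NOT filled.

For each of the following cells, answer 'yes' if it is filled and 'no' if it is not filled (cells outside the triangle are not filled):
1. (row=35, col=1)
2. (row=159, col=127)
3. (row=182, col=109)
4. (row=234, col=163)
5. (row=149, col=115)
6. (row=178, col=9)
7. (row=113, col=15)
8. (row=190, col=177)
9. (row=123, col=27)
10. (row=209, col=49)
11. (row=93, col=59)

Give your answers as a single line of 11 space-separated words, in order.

Answer: yes no no no no no no no yes no no

Derivation:
(35,1): row=0b100011, col=0b1, row AND col = 0b1 = 1; 1 == 1 -> filled
(159,127): row=0b10011111, col=0b1111111, row AND col = 0b11111 = 31; 31 != 127 -> empty
(182,109): row=0b10110110, col=0b1101101, row AND col = 0b100100 = 36; 36 != 109 -> empty
(234,163): row=0b11101010, col=0b10100011, row AND col = 0b10100010 = 162; 162 != 163 -> empty
(149,115): row=0b10010101, col=0b1110011, row AND col = 0b10001 = 17; 17 != 115 -> empty
(178,9): row=0b10110010, col=0b1001, row AND col = 0b0 = 0; 0 != 9 -> empty
(113,15): row=0b1110001, col=0b1111, row AND col = 0b1 = 1; 1 != 15 -> empty
(190,177): row=0b10111110, col=0b10110001, row AND col = 0b10110000 = 176; 176 != 177 -> empty
(123,27): row=0b1111011, col=0b11011, row AND col = 0b11011 = 27; 27 == 27 -> filled
(209,49): row=0b11010001, col=0b110001, row AND col = 0b10001 = 17; 17 != 49 -> empty
(93,59): row=0b1011101, col=0b111011, row AND col = 0b11001 = 25; 25 != 59 -> empty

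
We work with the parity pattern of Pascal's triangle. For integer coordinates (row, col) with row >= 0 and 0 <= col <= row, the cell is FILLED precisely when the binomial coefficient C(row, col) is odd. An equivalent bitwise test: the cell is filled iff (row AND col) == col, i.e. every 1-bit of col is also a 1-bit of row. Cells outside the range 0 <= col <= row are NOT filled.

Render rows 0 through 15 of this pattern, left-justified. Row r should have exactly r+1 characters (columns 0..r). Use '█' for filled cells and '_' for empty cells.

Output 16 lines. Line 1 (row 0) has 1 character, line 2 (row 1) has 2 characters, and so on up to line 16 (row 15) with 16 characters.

Answer: █
██
█_█
████
█___█
██__██
█_█_█_█
████████
█_______█
██______██
█_█_____█_█
████____████
█___█___█___█
██__██__██__██
█_█_█_█_█_█_█_█
████████████████

Derivation:
r0=0: █
r1=1: ██
r2=10: █_█
r3=11: ████
r4=100: █___█
r5=101: ██__██
r6=110: █_█_█_█
r7=111: ████████
r8=1000: █_______█
r9=1001: ██______██
r10=1010: █_█_____█_█
r11=1011: ████____████
r12=1100: █___█___█___█
r13=1101: ██__██__██__██
r14=1110: █_█_█_█_█_█_█_█
r15=1111: ████████████████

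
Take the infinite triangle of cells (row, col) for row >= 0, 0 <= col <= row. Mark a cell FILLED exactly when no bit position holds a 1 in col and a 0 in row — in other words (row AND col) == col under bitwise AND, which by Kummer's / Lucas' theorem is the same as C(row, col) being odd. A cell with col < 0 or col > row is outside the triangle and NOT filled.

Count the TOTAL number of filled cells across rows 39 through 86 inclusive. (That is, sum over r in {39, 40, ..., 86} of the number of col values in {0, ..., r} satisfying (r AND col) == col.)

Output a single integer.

r39=100111 pc4: +16 =16
r40=101000 pc2: +4 =20
r41=101001 pc3: +8 =28
r42=101010 pc3: +8 =36
r43=101011 pc4: +16 =52
r44=101100 pc3: +8 =60
r45=101101 pc4: +16 =76
r46=101110 pc4: +16 =92
r47=101111 pc5: +32 =124
r48=110000 pc2: +4 =128
r49=110001 pc3: +8 =136
r50=110010 pc3: +8 =144
r51=110011 pc4: +16 =160
r52=110100 pc3: +8 =168
r53=110101 pc4: +16 =184
r54=110110 pc4: +16 =200
r55=110111 pc5: +32 =232
r56=111000 pc3: +8 =240
r57=111001 pc4: +16 =256
r58=111010 pc4: +16 =272
r59=111011 pc5: +32 =304
r60=111100 pc4: +16 =320
r61=111101 pc5: +32 =352
r62=111110 pc5: +32 =384
r63=111111 pc6: +64 =448
r64=1000000 pc1: +2 =450
r65=1000001 pc2: +4 =454
r66=1000010 pc2: +4 =458
r67=1000011 pc3: +8 =466
r68=1000100 pc2: +4 =470
r69=1000101 pc3: +8 =478
r70=1000110 pc3: +8 =486
r71=1000111 pc4: +16 =502
r72=1001000 pc2: +4 =506
r73=1001001 pc3: +8 =514
r74=1001010 pc3: +8 =522
r75=1001011 pc4: +16 =538
r76=1001100 pc3: +8 =546
r77=1001101 pc4: +16 =562
r78=1001110 pc4: +16 =578
r79=1001111 pc5: +32 =610
r80=1010000 pc2: +4 =614
r81=1010001 pc3: +8 =622
r82=1010010 pc3: +8 =630
r83=1010011 pc4: +16 =646
r84=1010100 pc3: +8 =654
r85=1010101 pc4: +16 =670
r86=1010110 pc4: +16 =686

Answer: 686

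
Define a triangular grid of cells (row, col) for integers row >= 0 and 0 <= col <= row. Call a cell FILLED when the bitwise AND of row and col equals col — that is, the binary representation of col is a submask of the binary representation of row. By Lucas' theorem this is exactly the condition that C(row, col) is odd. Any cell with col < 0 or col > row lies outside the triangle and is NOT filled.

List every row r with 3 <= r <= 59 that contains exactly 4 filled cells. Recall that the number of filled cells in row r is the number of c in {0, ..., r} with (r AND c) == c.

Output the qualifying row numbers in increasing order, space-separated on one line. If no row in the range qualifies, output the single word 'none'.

Answer: 3 5 6 9 10 12 17 18 20 24 33 34 36 40 48

Derivation:
Row r has 2^popcount(r) filled cells, so we need popcount(r) = log2(4) = 2.
Scan r = 3..59 and keep those with exactly 2 one-bits:
r=3=11 popcount=2 -> KEEP
r=4=100 popcount=1 -> skip
r=5=101 popcount=2 -> KEEP
r=6=110 popcount=2 -> KEEP
r=7=111 popcount=3 -> skip
r=8=1000 popcount=1 -> skip
r=9=1001 popcount=2 -> KEEP
r=10=1010 popcount=2 -> KEEP
r=11=1011 popcount=3 -> skip
r=12=1100 popcount=2 -> KEEP
r=13=1101 popcount=3 -> skip
r=14=1110 popcount=3 -> skip
r=15=1111 popcount=4 -> skip
r=16=10000 popcount=1 -> skip
r=17=10001 popcount=2 -> KEEP
r=18=10010 popcount=2 -> KEEP
r=19=10011 popcount=3 -> skip
r=20=10100 popcount=2 -> KEEP
r=21=10101 popcount=3 -> skip
r=22=10110 popcount=3 -> skip
r=23=10111 popcount=4 -> skip
r=24=11000 popcount=2 -> KEEP
r=25=11001 popcount=3 -> skip
r=26=11010 popcount=3 -> skip
r=27=11011 popcount=4 -> skip
r=28=11100 popcount=3 -> skip
r=29=11101 popcount=4 -> skip
r=30=11110 popcount=4 -> skip
r=31=11111 popcount=5 -> skip
r=32=100000 popcount=1 -> skip
r=33=100001 popcount=2 -> KEEP
r=34=100010 popcount=2 -> KEEP
r=35=100011 popcount=3 -> skip
r=36=100100 popcount=2 -> KEEP
r=37=100101 popcount=3 -> skip
r=38=100110 popcount=3 -> skip
r=39=100111 popcount=4 -> skip
r=40=101000 popcount=2 -> KEEP
r=41=101001 popcount=3 -> skip
r=42=101010 popcount=3 -> skip
r=43=101011 popcount=4 -> skip
r=44=101100 popcount=3 -> skip
r=45=101101 popcount=4 -> skip
r=46=101110 popcount=4 -> skip
r=47=101111 popcount=5 -> skip
r=48=110000 popcount=2 -> KEEP
r=49=110001 popcount=3 -> skip
r=50=110010 popcount=3 -> skip
r=51=110011 popcount=4 -> skip
r=52=110100 popcount=3 -> skip
r=53=110101 popcount=4 -> skip
r=54=110110 popcount=4 -> skip
r=55=110111 popcount=5 -> skip
r=56=111000 popcount=3 -> skip
r=57=111001 popcount=4 -> skip
r=58=111010 popcount=4 -> skip
r=59=111011 popcount=5 -> skip
Kept rows: 3 5 6 9 10 12 17 18 20 24 33 34 36 40 48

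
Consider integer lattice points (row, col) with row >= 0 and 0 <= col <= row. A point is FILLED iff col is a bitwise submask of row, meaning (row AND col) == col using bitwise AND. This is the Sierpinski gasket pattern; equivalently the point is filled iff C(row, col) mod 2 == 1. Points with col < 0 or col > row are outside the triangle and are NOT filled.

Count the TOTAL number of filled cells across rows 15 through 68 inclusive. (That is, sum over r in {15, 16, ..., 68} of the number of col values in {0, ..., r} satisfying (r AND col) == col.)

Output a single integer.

r15=1111 pc4: +16 =16
r16=10000 pc1: +2 =18
r17=10001 pc2: +4 =22
r18=10010 pc2: +4 =26
r19=10011 pc3: +8 =34
r20=10100 pc2: +4 =38
r21=10101 pc3: +8 =46
r22=10110 pc3: +8 =54
r23=10111 pc4: +16 =70
r24=11000 pc2: +4 =74
r25=11001 pc3: +8 =82
r26=11010 pc3: +8 =90
r27=11011 pc4: +16 =106
r28=11100 pc3: +8 =114
r29=11101 pc4: +16 =130
r30=11110 pc4: +16 =146
r31=11111 pc5: +32 =178
r32=100000 pc1: +2 =180
r33=100001 pc2: +4 =184
r34=100010 pc2: +4 =188
r35=100011 pc3: +8 =196
r36=100100 pc2: +4 =200
r37=100101 pc3: +8 =208
r38=100110 pc3: +8 =216
r39=100111 pc4: +16 =232
r40=101000 pc2: +4 =236
r41=101001 pc3: +8 =244
r42=101010 pc3: +8 =252
r43=101011 pc4: +16 =268
r44=101100 pc3: +8 =276
r45=101101 pc4: +16 =292
r46=101110 pc4: +16 =308
r47=101111 pc5: +32 =340
r48=110000 pc2: +4 =344
r49=110001 pc3: +8 =352
r50=110010 pc3: +8 =360
r51=110011 pc4: +16 =376
r52=110100 pc3: +8 =384
r53=110101 pc4: +16 =400
r54=110110 pc4: +16 =416
r55=110111 pc5: +32 =448
r56=111000 pc3: +8 =456
r57=111001 pc4: +16 =472
r58=111010 pc4: +16 =488
r59=111011 pc5: +32 =520
r60=111100 pc4: +16 =536
r61=111101 pc5: +32 =568
r62=111110 pc5: +32 =600
r63=111111 pc6: +64 =664
r64=1000000 pc1: +2 =666
r65=1000001 pc2: +4 =670
r66=1000010 pc2: +4 =674
r67=1000011 pc3: +8 =682
r68=1000100 pc2: +4 =686

Answer: 686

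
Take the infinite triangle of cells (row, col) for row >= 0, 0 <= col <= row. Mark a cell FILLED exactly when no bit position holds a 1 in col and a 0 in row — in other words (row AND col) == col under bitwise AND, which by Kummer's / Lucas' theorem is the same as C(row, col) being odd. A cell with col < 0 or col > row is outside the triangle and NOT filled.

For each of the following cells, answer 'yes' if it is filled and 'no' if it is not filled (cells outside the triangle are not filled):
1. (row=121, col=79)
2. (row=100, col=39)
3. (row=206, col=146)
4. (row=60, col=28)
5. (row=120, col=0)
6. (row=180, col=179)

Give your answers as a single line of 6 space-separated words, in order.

(121,79): row=0b1111001, col=0b1001111, row AND col = 0b1001001 = 73; 73 != 79 -> empty
(100,39): row=0b1100100, col=0b100111, row AND col = 0b100100 = 36; 36 != 39 -> empty
(206,146): row=0b11001110, col=0b10010010, row AND col = 0b10000010 = 130; 130 != 146 -> empty
(60,28): row=0b111100, col=0b11100, row AND col = 0b11100 = 28; 28 == 28 -> filled
(120,0): row=0b1111000, col=0b0, row AND col = 0b0 = 0; 0 == 0 -> filled
(180,179): row=0b10110100, col=0b10110011, row AND col = 0b10110000 = 176; 176 != 179 -> empty

Answer: no no no yes yes no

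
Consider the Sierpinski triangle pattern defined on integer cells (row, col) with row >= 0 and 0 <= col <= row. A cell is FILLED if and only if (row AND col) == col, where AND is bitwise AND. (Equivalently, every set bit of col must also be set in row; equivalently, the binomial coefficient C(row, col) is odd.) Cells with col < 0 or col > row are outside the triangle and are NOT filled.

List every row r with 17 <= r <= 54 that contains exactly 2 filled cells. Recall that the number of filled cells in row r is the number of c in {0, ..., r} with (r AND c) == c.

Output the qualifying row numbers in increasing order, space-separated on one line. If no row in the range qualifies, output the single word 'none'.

Answer: 32

Derivation:
Row r has 2^popcount(r) filled cells, so we need popcount(r) = log2(2) = 1.
Scan r = 17..54 and keep those with exactly 1 one-bits:
r=17=10001 popcount=2 -> skip
r=18=10010 popcount=2 -> skip
r=19=10011 popcount=3 -> skip
r=20=10100 popcount=2 -> skip
r=21=10101 popcount=3 -> skip
r=22=10110 popcount=3 -> skip
r=23=10111 popcount=4 -> skip
r=24=11000 popcount=2 -> skip
r=25=11001 popcount=3 -> skip
r=26=11010 popcount=3 -> skip
r=27=11011 popcount=4 -> skip
r=28=11100 popcount=3 -> skip
r=29=11101 popcount=4 -> skip
r=30=11110 popcount=4 -> skip
r=31=11111 popcount=5 -> skip
r=32=100000 popcount=1 -> KEEP
r=33=100001 popcount=2 -> skip
r=34=100010 popcount=2 -> skip
r=35=100011 popcount=3 -> skip
r=36=100100 popcount=2 -> skip
r=37=100101 popcount=3 -> skip
r=38=100110 popcount=3 -> skip
r=39=100111 popcount=4 -> skip
r=40=101000 popcount=2 -> skip
r=41=101001 popcount=3 -> skip
r=42=101010 popcount=3 -> skip
r=43=101011 popcount=4 -> skip
r=44=101100 popcount=3 -> skip
r=45=101101 popcount=4 -> skip
r=46=101110 popcount=4 -> skip
r=47=101111 popcount=5 -> skip
r=48=110000 popcount=2 -> skip
r=49=110001 popcount=3 -> skip
r=50=110010 popcount=3 -> skip
r=51=110011 popcount=4 -> skip
r=52=110100 popcount=3 -> skip
r=53=110101 popcount=4 -> skip
r=54=110110 popcount=4 -> skip
Kept rows: 32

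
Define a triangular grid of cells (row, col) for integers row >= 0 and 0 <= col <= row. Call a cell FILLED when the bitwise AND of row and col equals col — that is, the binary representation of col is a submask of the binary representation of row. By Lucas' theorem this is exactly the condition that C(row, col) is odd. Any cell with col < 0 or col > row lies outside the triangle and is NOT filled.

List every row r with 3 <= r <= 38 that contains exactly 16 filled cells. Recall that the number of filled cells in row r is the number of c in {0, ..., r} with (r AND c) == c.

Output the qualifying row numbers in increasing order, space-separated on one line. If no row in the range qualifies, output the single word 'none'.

Row r has 2^popcount(r) filled cells, so we need popcount(r) = log2(16) = 4.
Scan r = 3..38 and keep those with exactly 4 one-bits:
r=3=11 popcount=2 -> skip
r=4=100 popcount=1 -> skip
r=5=101 popcount=2 -> skip
r=6=110 popcount=2 -> skip
r=7=111 popcount=3 -> skip
r=8=1000 popcount=1 -> skip
r=9=1001 popcount=2 -> skip
r=10=1010 popcount=2 -> skip
r=11=1011 popcount=3 -> skip
r=12=1100 popcount=2 -> skip
r=13=1101 popcount=3 -> skip
r=14=1110 popcount=3 -> skip
r=15=1111 popcount=4 -> KEEP
r=16=10000 popcount=1 -> skip
r=17=10001 popcount=2 -> skip
r=18=10010 popcount=2 -> skip
r=19=10011 popcount=3 -> skip
r=20=10100 popcount=2 -> skip
r=21=10101 popcount=3 -> skip
r=22=10110 popcount=3 -> skip
r=23=10111 popcount=4 -> KEEP
r=24=11000 popcount=2 -> skip
r=25=11001 popcount=3 -> skip
r=26=11010 popcount=3 -> skip
r=27=11011 popcount=4 -> KEEP
r=28=11100 popcount=3 -> skip
r=29=11101 popcount=4 -> KEEP
r=30=11110 popcount=4 -> KEEP
r=31=11111 popcount=5 -> skip
r=32=100000 popcount=1 -> skip
r=33=100001 popcount=2 -> skip
r=34=100010 popcount=2 -> skip
r=35=100011 popcount=3 -> skip
r=36=100100 popcount=2 -> skip
r=37=100101 popcount=3 -> skip
r=38=100110 popcount=3 -> skip
Kept rows: 15 23 27 29 30

Answer: 15 23 27 29 30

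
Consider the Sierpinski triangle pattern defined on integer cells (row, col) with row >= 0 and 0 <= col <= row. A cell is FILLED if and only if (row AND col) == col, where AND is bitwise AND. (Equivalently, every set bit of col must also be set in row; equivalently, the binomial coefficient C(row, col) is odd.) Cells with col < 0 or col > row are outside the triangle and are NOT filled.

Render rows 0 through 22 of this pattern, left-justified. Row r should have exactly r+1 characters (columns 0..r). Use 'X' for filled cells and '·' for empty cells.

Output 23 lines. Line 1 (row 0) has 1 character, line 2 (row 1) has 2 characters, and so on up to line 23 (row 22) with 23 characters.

r0=0: X
r1=1: XX
r2=10: X·X
r3=11: XXXX
r4=100: X···X
r5=101: XX··XX
r6=110: X·X·X·X
r7=111: XXXXXXXX
r8=1000: X·······X
r9=1001: XX······XX
r10=1010: X·X·····X·X
r11=1011: XXXX····XXXX
r12=1100: X···X···X···X
r13=1101: XX··XX··XX··XX
r14=1110: X·X·X·X·X·X·X·X
r15=1111: XXXXXXXXXXXXXXXX
r16=10000: X···············X
r17=10001: XX··············XX
r18=10010: X·X·············X·X
r19=10011: XXXX············XXXX
r20=10100: X···X···········X···X
r21=10101: XX··XX··········XX··XX
r22=10110: X·X·X·X·········X·X·X·X

Answer: X
XX
X·X
XXXX
X···X
XX··XX
X·X·X·X
XXXXXXXX
X·······X
XX······XX
X·X·····X·X
XXXX····XXXX
X···X···X···X
XX··XX··XX··XX
X·X·X·X·X·X·X·X
XXXXXXXXXXXXXXXX
X···············X
XX··············XX
X·X·············X·X
XXXX············XXXX
X···X···········X···X
XX··XX··········XX··XX
X·X·X·X·········X·X·X·X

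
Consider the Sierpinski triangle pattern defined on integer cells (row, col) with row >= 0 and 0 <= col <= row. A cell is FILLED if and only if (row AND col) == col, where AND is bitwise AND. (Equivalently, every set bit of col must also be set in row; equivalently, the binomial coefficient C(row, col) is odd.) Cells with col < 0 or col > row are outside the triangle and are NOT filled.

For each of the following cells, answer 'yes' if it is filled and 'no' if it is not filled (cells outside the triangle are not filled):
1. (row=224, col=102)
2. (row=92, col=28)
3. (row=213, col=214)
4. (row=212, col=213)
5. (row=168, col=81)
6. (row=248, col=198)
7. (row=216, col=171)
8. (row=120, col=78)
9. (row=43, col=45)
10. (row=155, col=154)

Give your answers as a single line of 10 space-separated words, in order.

Answer: no yes no no no no no no no yes

Derivation:
(224,102): row=0b11100000, col=0b1100110, row AND col = 0b1100000 = 96; 96 != 102 -> empty
(92,28): row=0b1011100, col=0b11100, row AND col = 0b11100 = 28; 28 == 28 -> filled
(213,214): col outside [0, 213] -> not filled
(212,213): col outside [0, 212] -> not filled
(168,81): row=0b10101000, col=0b1010001, row AND col = 0b0 = 0; 0 != 81 -> empty
(248,198): row=0b11111000, col=0b11000110, row AND col = 0b11000000 = 192; 192 != 198 -> empty
(216,171): row=0b11011000, col=0b10101011, row AND col = 0b10001000 = 136; 136 != 171 -> empty
(120,78): row=0b1111000, col=0b1001110, row AND col = 0b1001000 = 72; 72 != 78 -> empty
(43,45): col outside [0, 43] -> not filled
(155,154): row=0b10011011, col=0b10011010, row AND col = 0b10011010 = 154; 154 == 154 -> filled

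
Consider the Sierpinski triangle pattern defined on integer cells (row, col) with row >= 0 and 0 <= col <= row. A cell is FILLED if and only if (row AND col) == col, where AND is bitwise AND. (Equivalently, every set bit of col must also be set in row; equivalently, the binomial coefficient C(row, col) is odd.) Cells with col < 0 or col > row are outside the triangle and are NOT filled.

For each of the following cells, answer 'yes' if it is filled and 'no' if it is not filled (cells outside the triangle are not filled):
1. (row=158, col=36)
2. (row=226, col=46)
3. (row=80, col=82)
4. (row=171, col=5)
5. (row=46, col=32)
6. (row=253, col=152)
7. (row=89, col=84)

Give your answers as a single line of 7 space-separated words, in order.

Answer: no no no no yes yes no

Derivation:
(158,36): row=0b10011110, col=0b100100, row AND col = 0b100 = 4; 4 != 36 -> empty
(226,46): row=0b11100010, col=0b101110, row AND col = 0b100010 = 34; 34 != 46 -> empty
(80,82): col outside [0, 80] -> not filled
(171,5): row=0b10101011, col=0b101, row AND col = 0b1 = 1; 1 != 5 -> empty
(46,32): row=0b101110, col=0b100000, row AND col = 0b100000 = 32; 32 == 32 -> filled
(253,152): row=0b11111101, col=0b10011000, row AND col = 0b10011000 = 152; 152 == 152 -> filled
(89,84): row=0b1011001, col=0b1010100, row AND col = 0b1010000 = 80; 80 != 84 -> empty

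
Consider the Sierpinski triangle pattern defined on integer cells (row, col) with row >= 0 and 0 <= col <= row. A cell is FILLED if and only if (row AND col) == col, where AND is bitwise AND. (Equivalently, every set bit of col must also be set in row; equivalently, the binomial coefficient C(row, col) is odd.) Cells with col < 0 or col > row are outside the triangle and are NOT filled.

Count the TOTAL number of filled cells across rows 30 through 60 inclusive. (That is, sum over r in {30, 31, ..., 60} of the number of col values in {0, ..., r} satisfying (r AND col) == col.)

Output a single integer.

r30=11110 pc4: +16 =16
r31=11111 pc5: +32 =48
r32=100000 pc1: +2 =50
r33=100001 pc2: +4 =54
r34=100010 pc2: +4 =58
r35=100011 pc3: +8 =66
r36=100100 pc2: +4 =70
r37=100101 pc3: +8 =78
r38=100110 pc3: +8 =86
r39=100111 pc4: +16 =102
r40=101000 pc2: +4 =106
r41=101001 pc3: +8 =114
r42=101010 pc3: +8 =122
r43=101011 pc4: +16 =138
r44=101100 pc3: +8 =146
r45=101101 pc4: +16 =162
r46=101110 pc4: +16 =178
r47=101111 pc5: +32 =210
r48=110000 pc2: +4 =214
r49=110001 pc3: +8 =222
r50=110010 pc3: +8 =230
r51=110011 pc4: +16 =246
r52=110100 pc3: +8 =254
r53=110101 pc4: +16 =270
r54=110110 pc4: +16 =286
r55=110111 pc5: +32 =318
r56=111000 pc3: +8 =326
r57=111001 pc4: +16 =342
r58=111010 pc4: +16 =358
r59=111011 pc5: +32 =390
r60=111100 pc4: +16 =406

Answer: 406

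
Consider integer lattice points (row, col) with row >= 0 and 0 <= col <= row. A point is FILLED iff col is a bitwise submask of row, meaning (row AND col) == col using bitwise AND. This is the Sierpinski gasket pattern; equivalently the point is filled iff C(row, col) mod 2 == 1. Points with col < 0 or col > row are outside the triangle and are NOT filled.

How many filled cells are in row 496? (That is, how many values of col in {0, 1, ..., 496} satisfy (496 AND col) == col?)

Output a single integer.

496 in binary = 111110000
popcount(496) = number of 1-bits in 111110000 = 5
A col c satisfies (496 AND c) == c iff every set bit of c is also set in 496; each of the 5 set bits of 496 can independently be on or off in c.
count = 2^5 = 32

Answer: 32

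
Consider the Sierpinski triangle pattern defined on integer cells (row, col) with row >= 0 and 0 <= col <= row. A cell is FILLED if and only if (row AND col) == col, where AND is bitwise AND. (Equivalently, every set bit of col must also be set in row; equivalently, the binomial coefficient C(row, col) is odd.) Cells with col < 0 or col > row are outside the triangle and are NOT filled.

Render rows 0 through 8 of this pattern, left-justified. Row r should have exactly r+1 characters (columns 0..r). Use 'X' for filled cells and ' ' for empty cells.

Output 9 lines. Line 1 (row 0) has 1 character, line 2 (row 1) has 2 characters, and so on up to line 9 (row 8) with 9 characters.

r0=0: X
r1=1: XX
r2=10: X X
r3=11: XXXX
r4=100: X   X
r5=101: XX  XX
r6=110: X X X X
r7=111: XXXXXXXX
r8=1000: X       X

Answer: X
XX
X X
XXXX
X   X
XX  XX
X X X X
XXXXXXXX
X       X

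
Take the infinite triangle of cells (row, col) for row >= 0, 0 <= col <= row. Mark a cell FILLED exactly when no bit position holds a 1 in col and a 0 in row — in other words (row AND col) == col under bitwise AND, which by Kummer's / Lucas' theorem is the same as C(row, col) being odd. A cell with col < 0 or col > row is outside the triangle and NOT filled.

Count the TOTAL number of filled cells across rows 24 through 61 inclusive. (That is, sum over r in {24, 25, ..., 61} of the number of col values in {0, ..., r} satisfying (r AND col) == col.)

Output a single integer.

r24=11000 pc2: +4 =4
r25=11001 pc3: +8 =12
r26=11010 pc3: +8 =20
r27=11011 pc4: +16 =36
r28=11100 pc3: +8 =44
r29=11101 pc4: +16 =60
r30=11110 pc4: +16 =76
r31=11111 pc5: +32 =108
r32=100000 pc1: +2 =110
r33=100001 pc2: +4 =114
r34=100010 pc2: +4 =118
r35=100011 pc3: +8 =126
r36=100100 pc2: +4 =130
r37=100101 pc3: +8 =138
r38=100110 pc3: +8 =146
r39=100111 pc4: +16 =162
r40=101000 pc2: +4 =166
r41=101001 pc3: +8 =174
r42=101010 pc3: +8 =182
r43=101011 pc4: +16 =198
r44=101100 pc3: +8 =206
r45=101101 pc4: +16 =222
r46=101110 pc4: +16 =238
r47=101111 pc5: +32 =270
r48=110000 pc2: +4 =274
r49=110001 pc3: +8 =282
r50=110010 pc3: +8 =290
r51=110011 pc4: +16 =306
r52=110100 pc3: +8 =314
r53=110101 pc4: +16 =330
r54=110110 pc4: +16 =346
r55=110111 pc5: +32 =378
r56=111000 pc3: +8 =386
r57=111001 pc4: +16 =402
r58=111010 pc4: +16 =418
r59=111011 pc5: +32 =450
r60=111100 pc4: +16 =466
r61=111101 pc5: +32 =498

Answer: 498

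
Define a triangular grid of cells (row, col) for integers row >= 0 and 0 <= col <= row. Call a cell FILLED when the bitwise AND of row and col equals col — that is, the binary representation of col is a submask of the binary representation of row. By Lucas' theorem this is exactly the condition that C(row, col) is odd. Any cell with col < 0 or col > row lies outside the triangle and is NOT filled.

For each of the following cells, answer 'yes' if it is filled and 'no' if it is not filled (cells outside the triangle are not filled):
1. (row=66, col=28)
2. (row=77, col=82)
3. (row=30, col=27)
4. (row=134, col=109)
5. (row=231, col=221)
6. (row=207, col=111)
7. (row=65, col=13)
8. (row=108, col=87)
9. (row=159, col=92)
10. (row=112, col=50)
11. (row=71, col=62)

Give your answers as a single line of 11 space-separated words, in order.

Answer: no no no no no no no no no no no

Derivation:
(66,28): row=0b1000010, col=0b11100, row AND col = 0b0 = 0; 0 != 28 -> empty
(77,82): col outside [0, 77] -> not filled
(30,27): row=0b11110, col=0b11011, row AND col = 0b11010 = 26; 26 != 27 -> empty
(134,109): row=0b10000110, col=0b1101101, row AND col = 0b100 = 4; 4 != 109 -> empty
(231,221): row=0b11100111, col=0b11011101, row AND col = 0b11000101 = 197; 197 != 221 -> empty
(207,111): row=0b11001111, col=0b1101111, row AND col = 0b1001111 = 79; 79 != 111 -> empty
(65,13): row=0b1000001, col=0b1101, row AND col = 0b1 = 1; 1 != 13 -> empty
(108,87): row=0b1101100, col=0b1010111, row AND col = 0b1000100 = 68; 68 != 87 -> empty
(159,92): row=0b10011111, col=0b1011100, row AND col = 0b11100 = 28; 28 != 92 -> empty
(112,50): row=0b1110000, col=0b110010, row AND col = 0b110000 = 48; 48 != 50 -> empty
(71,62): row=0b1000111, col=0b111110, row AND col = 0b110 = 6; 6 != 62 -> empty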